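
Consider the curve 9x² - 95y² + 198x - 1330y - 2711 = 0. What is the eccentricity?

Group: 9(x² + 22x) -95(y² + 14y) = 2711
Complete the square in x and y: 9(x + 11)² -95(y + 7)² = 2711 + 1089 - 4655 = -855
Dividing both sides by -855: (y + 7)²/9 - (x + 11)²/95 = 1
Hyperbola, center (-11, -7), transverse axis vertical; a² = 9, b² = 95.
c² = a² + b² = 104, so c = 2√26.
e = c/a = 2√26/3.

e = 2√26/3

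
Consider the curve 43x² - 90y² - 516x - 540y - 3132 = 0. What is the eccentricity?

43(x² - 12x) -90(y² + 6y) = 3132
Complete the square in x and y: 43(x - 6)² -90(y + 3)² = 3132 + 1548 - 810 = 3870
Divide by 3870: (x - 6)²/90 - (y + 3)²/43 = 1
Hyperbola, center (6, -3), transverse axis horizontal; a² = 90, b² = 43.
c² = a² + b² = 133, so c = √133.
e = c/a = √133/3√10 = √1330/30.

e = √1330/30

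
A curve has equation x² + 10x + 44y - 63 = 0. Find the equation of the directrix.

y = 13

Only x is squared. Complete the square in x: (x + 5)² = -44(y - 2).
Vertex (-5, 2); 4p = -44 so p = -11. Opens down.
Directrix is the horizontal line y = k − p = 2 − (-11) = 13.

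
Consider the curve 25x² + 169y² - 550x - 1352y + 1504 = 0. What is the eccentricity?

Rearranging, 25(x² - 22x) + 169(y² - 8y) = -1504.
Complete the square: 25(x - 11)² + 169(y - 4)² = -1504 + 3025 + 2704 = 4225
Dividing both sides by 4225: (x - 11)²/169 + (y - 4)²/25 = 1
Ellipse, center (11, 4), major axis horizontal; a² = 169, b² = 25.
c² = a² - b² = 144, so c = 12.
e = c/a = 12/13.

e = 12/13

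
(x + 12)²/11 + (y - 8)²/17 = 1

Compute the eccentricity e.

e = √102/17

Center (-12, 8). The larger denominator 17 sits under the y-term, so the major axis is vertical; a² = 17, b² = 11.
c² = a² - b² = 6, so c = √6.
e = c/a = √6/√17 = √102/17.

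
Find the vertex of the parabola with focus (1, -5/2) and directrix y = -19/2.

The vertex is the midpoint between the focus and the directrix along the axis of symmetry.
Axis is vertical (directrix is horizontal). Vertex y-coordinate = (-5/2 + (-19/2))/2 = -6; x-coordinate = 1.

(1, -6)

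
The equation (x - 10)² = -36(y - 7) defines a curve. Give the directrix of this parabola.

y = 16

Vertex (10, 7); 4p = -36 so p = -9. Opens down.
Directrix is the horizontal line y = k − p = 7 − (-9) = 16.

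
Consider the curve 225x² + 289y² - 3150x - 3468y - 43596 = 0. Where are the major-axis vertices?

Collect terms: 225(x² - 14x) + 289(y² - 12y) = 43596
Complete the square in x and y: 225(x - 7)² + 289(y - 6)² = 43596 + 11025 + 10404 = 65025
Divide through by 65025 to get (x - 7)²/289 + (y - 6)²/225 = 1.
Ellipse, center (7, 6), major axis horizontal; a² = 289, b² = 225.
a = 17. Vertices at (h ± a, k).

(-10, 6) and (24, 6)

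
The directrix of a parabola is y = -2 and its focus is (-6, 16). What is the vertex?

The vertex is the midpoint between the focus and the directrix along the axis of symmetry.
Axis is vertical (directrix is horizontal). Vertex y-coordinate = (16 + (-2))/2 = 7; x-coordinate = -6.

(-6, 7)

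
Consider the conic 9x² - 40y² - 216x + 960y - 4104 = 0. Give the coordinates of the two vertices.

Collect terms: 9(x² - 24x) -40(y² - 24y) = 4104
Completing the square gives 9(x - 12)² -40(y - 12)² = 4104 + 1296 - 5760 = -360.
Divide by -360: (y - 12)²/9 - (x - 12)²/40 = 1
Hyperbola, center (12, 12), transverse axis vertical; a² = 9, b² = 40.
a = 3. Vertices at (h, k ± a).

(12, 9) and (12, 15)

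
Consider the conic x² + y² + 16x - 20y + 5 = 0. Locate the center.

Rearranging, (x² + 16x) + (y² - 20y) = -5.
Completing the square gives (x + 8)² + (y - 10)² = -5 + 64 + 100 = 159.
So (x + 8)² + (y - 10)² = 159.
Circle centered at (-8, 10) with r² = 159.

(-8, 10)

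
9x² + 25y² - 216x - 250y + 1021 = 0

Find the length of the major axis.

Group: 9(x² - 24x) + 25(y² - 10y) = -1021
Completing the square gives 9(x - 12)² + 25(y - 5)² = -1021 + 1296 + 625 = 900.
Divide through by 900 to get (x - 12)²/100 + (y - 5)²/36 = 1.
Ellipse, center (12, 5), major axis horizontal; a² = 100, b² = 36.
a² = 100 so a = 10; the major axis has length 2a = 20.

20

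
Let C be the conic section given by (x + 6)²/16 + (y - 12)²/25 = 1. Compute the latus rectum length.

Center (-6, 12). The larger denominator 25 sits under the y-term, so the major axis is vertical; a² = 25, b² = 16.
Latus rectum length = 2b²/a = 2·16/5 = 32/5.

32/5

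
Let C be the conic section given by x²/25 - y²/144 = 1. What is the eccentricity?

e = 13/5

Center (0, 0). The positive term is the x-term, so the transverse axis is horizontal; a² = 25, b² = 144.
c² = a² + b² = 169, so c = 13.
e = c/a = 13/5.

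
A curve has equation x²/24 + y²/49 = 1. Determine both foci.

Center (0, 0). The larger denominator 49 sits under the y-term, so the major axis is vertical; a² = 49, b² = 24.
c² = a² - b² = 49 - 24 = 25, so c = 5.
Foci lie on the vertical axis through the center: (h, k ± c).

(0, -5) and (0, 5)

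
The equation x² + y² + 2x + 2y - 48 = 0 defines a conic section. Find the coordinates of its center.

Collect terms: (x² + 2x) + (y² + 2y) = 48
Completing the square gives (x + 1)² + (y + 1)² = 48 + 1 + 1 = 50.
So (x + 1)² + (y + 1)² = 50.
Circle centered at (-1, -1) with r² = 50.

(-1, -1)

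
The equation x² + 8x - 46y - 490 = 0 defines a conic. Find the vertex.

Only x is squared. Complete the square in x: (x + 4)² = 46(y + 11).
Vertex (-4, -11); 4p = 46 so p = 23/2. Opens up.

(-4, -11)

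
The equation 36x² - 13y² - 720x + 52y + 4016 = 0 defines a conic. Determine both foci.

(10, -5) and (10, 9)

36(x² - 20x) -13(y² - 4y) = -4016
Complete the square in x and y: 36(x - 10)² -13(y - 2)² = -4016 + 3600 - 52 = -468
Divide by -468: (y - 2)²/36 - (x - 10)²/13 = 1
Hyperbola, center (10, 2), transverse axis vertical; a² = 36, b² = 13.
c² = a² + b² = 36 + 13 = 49, so c = 7.
Foci lie on the vertical axis through the center: (h, k ± c).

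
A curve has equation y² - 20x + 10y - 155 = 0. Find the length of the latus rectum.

Only y is squared. Complete the square in y: (y + 5)² = 20(x + 9).
Vertex (-9, -5); 4p = 20 so p = 5. Opens right.
Latus rectum length = |4p| = 20.

20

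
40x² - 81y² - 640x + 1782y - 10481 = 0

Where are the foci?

(-3, 11) and (19, 11)

40(x² - 16x) -81(y² - 22y) = 10481
40(x - 8)² -81(y - 11)² = 10481 + 2560 - 9801 = 3240
Dividing both sides by 3240: (x - 8)²/81 - (y - 11)²/40 = 1
Hyperbola, center (8, 11), transverse axis horizontal; a² = 81, b² = 40.
c² = a² + b² = 81 + 40 = 121, so c = 11.
Foci lie on the horizontal axis through the center: (h ± c, k).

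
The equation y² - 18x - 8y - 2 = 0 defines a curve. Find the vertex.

(-1, 4)

Only y is squared. Complete the square in y: (y - 4)² = 18(x + 1).
Vertex (-1, 4); 4p = 18 so p = 9/2. Opens right.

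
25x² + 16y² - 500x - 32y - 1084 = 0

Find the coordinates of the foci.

(10, -8) and (10, 10)

Rearranging, 25(x² - 20x) + 16(y² - 2y) = 1084.
Complete the square: 25(x - 10)² + 16(y - 1)² = 1084 + 2500 + 16 = 3600
Divide through by 3600 to get (x - 10)²/144 + (y - 1)²/225 = 1.
Ellipse, center (10, 1), major axis vertical; a² = 225, b² = 144.
c² = a² - b² = 225 - 144 = 81, so c = 9.
Foci lie on the vertical axis through the center: (h, k ± c).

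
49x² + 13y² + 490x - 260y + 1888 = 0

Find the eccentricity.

e = 6/7

Rearranging, 49(x² + 10x) + 13(y² - 20y) = -1888.
Complete the square: 49(x + 5)² + 13(y - 10)² = -1888 + 1225 + 1300 = 637
Dividing both sides by 637: (x + 5)²/13 + (y - 10)²/49 = 1
Ellipse, center (-5, 10), major axis vertical; a² = 49, b² = 13.
c² = a² - b² = 36, so c = 6.
e = c/a = 6/7.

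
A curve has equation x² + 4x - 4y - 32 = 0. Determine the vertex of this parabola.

(-2, -9)

Only x is squared. Complete the square in x: (x + 2)² = 4(y + 9).
Vertex (-2, -9); 4p = 4 so p = 1. Opens up.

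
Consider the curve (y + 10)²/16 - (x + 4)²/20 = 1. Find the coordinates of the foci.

Center (-4, -10). The positive term is the y-term, so the transverse axis is vertical; a² = 16, b² = 20.
c² = a² + b² = 16 + 20 = 36, so c = 6.
Foci lie on the vertical axis through the center: (h, k ± c).

(-4, -16) and (-4, -4)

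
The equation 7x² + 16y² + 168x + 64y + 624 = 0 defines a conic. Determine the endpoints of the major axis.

Group: 7(x² + 24x) + 16(y² + 4y) = -624
Complete the square: 7(x + 12)² + 16(y + 2)² = -624 + 1008 + 64 = 448
Divide by 448: (x + 12)²/64 + (y + 2)²/28 = 1
Ellipse, center (-12, -2), major axis horizontal; a² = 64, b² = 28.
a = 8. Vertices at (h ± a, k).

(-20, -2) and (-4, -2)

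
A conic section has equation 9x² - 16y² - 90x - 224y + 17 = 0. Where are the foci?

(5, -17) and (5, 3)

Group: 9(x² - 10x) -16(y² + 14y) = -17
Complete the square: 9(x - 5)² -16(y + 7)² = -17 + 225 - 784 = -576
Divide by -576: (y + 7)²/36 - (x - 5)²/64 = 1
Hyperbola, center (5, -7), transverse axis vertical; a² = 36, b² = 64.
c² = a² + b² = 36 + 64 = 100, so c = 10.
Foci lie on the vertical axis through the center: (h, k ± c).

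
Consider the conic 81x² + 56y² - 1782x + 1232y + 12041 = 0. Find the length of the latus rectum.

Group: 81(x² - 22x) + 56(y² + 22y) = -12041
81(x - 11)² + 56(y + 11)² = -12041 + 9801 + 6776 = 4536
Divide through by 4536 to get (x - 11)²/56 + (y + 11)²/81 = 1.
Ellipse, center (11, -11), major axis vertical; a² = 81, b² = 56.
Latus rectum length = 2b²/a = 2·56/9 = 112/9.

112/9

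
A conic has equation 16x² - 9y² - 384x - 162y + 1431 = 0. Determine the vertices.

(9, -9) and (15, -9)

Collect terms: 16(x² - 24x) -9(y² + 18y) = -1431
Complete the square in x and y: 16(x - 12)² -9(y + 9)² = -1431 + 2304 - 729 = 144
Dividing both sides by 144: (x - 12)²/9 - (y + 9)²/16 = 1
Hyperbola, center (12, -9), transverse axis horizontal; a² = 9, b² = 16.
a = 3. Vertices at (h ± a, k).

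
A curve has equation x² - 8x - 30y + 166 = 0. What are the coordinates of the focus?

Only x is squared. Complete the square in x: (x - 4)² = 30(y - 5).
Vertex (4, 5); 4p = 30 so p = 15/2. Opens up.
Focus is p units from the vertex along the axis: (h, k + p).

(4, 25/2)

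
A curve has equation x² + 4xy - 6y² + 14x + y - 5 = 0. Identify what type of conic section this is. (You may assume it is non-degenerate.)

A = 1, B = 4, C = -6.
Discriminant B² − 4AC = 4² − 4·1·(-6) = 40.
B² − 4AC > 0 ⇒ hyperbola.

hyperbola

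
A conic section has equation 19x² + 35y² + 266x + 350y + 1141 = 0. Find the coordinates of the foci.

Group: 19(x² + 14x) + 35(y² + 10y) = -1141
Complete the square in x and y: 19(x + 7)² + 35(y + 5)² = -1141 + 931 + 875 = 665
Divide by 665: (x + 7)²/35 + (y + 5)²/19 = 1
Ellipse, center (-7, -5), major axis horizontal; a² = 35, b² = 19.
c² = a² - b² = 35 - 19 = 16, so c = 4.
Foci lie on the horizontal axis through the center: (h ± c, k).

(-11, -5) and (-3, -5)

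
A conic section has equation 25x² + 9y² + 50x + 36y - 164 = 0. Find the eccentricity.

25(x² + 2x) + 9(y² + 4y) = 164
Complete the square in x and y: 25(x + 1)² + 9(y + 2)² = 164 + 25 + 36 = 225
Divide through by 225 to get (x + 1)²/9 + (y + 2)²/25 = 1.
Ellipse, center (-1, -2), major axis vertical; a² = 25, b² = 9.
c² = a² - b² = 16, so c = 4.
e = c/a = 4/5.

e = 4/5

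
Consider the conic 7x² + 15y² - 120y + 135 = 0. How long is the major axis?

Rearranging, 7x² + 15(y² - 8y) = -135.
Complete the square: 7x² + 15(y - 4)² = -135 + 0 + 240 = 105
Divide by 105: x²/15 + (y - 4)²/7 = 1
Ellipse, center (0, 4), major axis horizontal; a² = 15, b² = 7.
a² = 15 so a = √15; the major axis has length 2a = 2√15.

2√15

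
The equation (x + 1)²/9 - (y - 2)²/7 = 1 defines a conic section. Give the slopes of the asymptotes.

√7/3 and -√7/3

Center (-1, 2). The positive term is the x-term, so the transverse axis is horizontal; a² = 9, b² = 7.
For a horizontal hyperbola the asymptotes have slope ±b/a.
Here that is ±√7/3.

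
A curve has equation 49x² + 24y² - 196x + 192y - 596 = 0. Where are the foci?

Group: 49(x² - 4x) + 24(y² + 8y) = 596
Complete the square: 49(x - 2)² + 24(y + 4)² = 596 + 196 + 384 = 1176
Dividing both sides by 1176: (x - 2)²/24 + (y + 4)²/49 = 1
Ellipse, center (2, -4), major axis vertical; a² = 49, b² = 24.
c² = a² - b² = 49 - 24 = 25, so c = 5.
Foci lie on the vertical axis through the center: (h, k ± c).

(2, -9) and (2, 1)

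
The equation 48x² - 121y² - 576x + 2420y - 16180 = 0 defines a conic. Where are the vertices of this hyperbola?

Rearranging, 48(x² - 12x) -121(y² - 20y) = 16180.
48(x - 6)² -121(y - 10)² = 16180 + 1728 - 12100 = 5808
Divide through by 5808 to get (x - 6)²/121 - (y - 10)²/48 = 1.
Hyperbola, center (6, 10), transverse axis horizontal; a² = 121, b² = 48.
a = 11. Vertices at (h ± a, k).

(-5, 10) and (17, 10)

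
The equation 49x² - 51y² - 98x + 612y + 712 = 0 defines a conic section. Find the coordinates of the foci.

(1, -4) and (1, 16)

49(x² - 2x) -51(y² - 12y) = -712
Complete the square in x and y: 49(x - 1)² -51(y - 6)² = -712 + 49 - 1836 = -2499
Divide by -2499: (y - 6)²/49 - (x - 1)²/51 = 1
Hyperbola, center (1, 6), transverse axis vertical; a² = 49, b² = 51.
c² = a² + b² = 49 + 51 = 100, so c = 10.
Foci lie on the vertical axis through the center: (h, k ± c).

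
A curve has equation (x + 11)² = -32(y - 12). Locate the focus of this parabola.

(-11, 4)

Vertex (-11, 12); 4p = -32 so p = -8. Opens down.
Focus is p units from the vertex along the axis: (h, k + p).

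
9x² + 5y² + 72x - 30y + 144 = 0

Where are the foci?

(-4, 1) and (-4, 5)

Group: 9(x² + 8x) + 5(y² - 6y) = -144
Complete the square in x and y: 9(x + 4)² + 5(y - 3)² = -144 + 144 + 45 = 45
Divide by 45: (x + 4)²/5 + (y - 3)²/9 = 1
Ellipse, center (-4, 3), major axis vertical; a² = 9, b² = 5.
c² = a² - b² = 9 - 5 = 4, so c = 2.
Foci lie on the vertical axis through the center: (h, k ± c).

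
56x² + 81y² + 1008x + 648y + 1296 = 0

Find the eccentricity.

56(x² + 18x) + 81(y² + 8y) = -1296
56(x + 9)² + 81(y + 4)² = -1296 + 4536 + 1296 = 4536
Divide by 4536: (x + 9)²/81 + (y + 4)²/56 = 1
Ellipse, center (-9, -4), major axis horizontal; a² = 81, b² = 56.
c² = a² - b² = 25, so c = 5.
e = c/a = 5/9.

e = 5/9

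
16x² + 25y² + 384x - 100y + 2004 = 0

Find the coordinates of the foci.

(-15, 2) and (-9, 2)

Rearranging, 16(x² + 24x) + 25(y² - 4y) = -2004.
Completing the square gives 16(x + 12)² + 25(y - 2)² = -2004 + 2304 + 100 = 400.
Divide through by 400 to get (x + 12)²/25 + (y - 2)²/16 = 1.
Ellipse, center (-12, 2), major axis horizontal; a² = 25, b² = 16.
c² = a² - b² = 25 - 16 = 9, so c = 3.
Foci lie on the horizontal axis through the center: (h ± c, k).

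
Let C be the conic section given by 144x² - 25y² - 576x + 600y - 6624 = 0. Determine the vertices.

Collect terms: 144(x² - 4x) -25(y² - 24y) = 6624
Completing the square gives 144(x - 2)² -25(y - 12)² = 6624 + 576 - 3600 = 3600.
Dividing both sides by 3600: (x - 2)²/25 - (y - 12)²/144 = 1
Hyperbola, center (2, 12), transverse axis horizontal; a² = 25, b² = 144.
a = 5. Vertices at (h ± a, k).

(-3, 12) and (7, 12)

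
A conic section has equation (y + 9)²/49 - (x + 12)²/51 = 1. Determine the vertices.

(-12, -16) and (-12, -2)

Center (-12, -9). The positive term is the y-term, so the transverse axis is vertical; a² = 49, b² = 51.
a = 7. Vertices at (h, k ± a).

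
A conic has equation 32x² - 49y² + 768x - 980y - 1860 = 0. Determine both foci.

(-21, -10) and (-3, -10)

Collect terms: 32(x² + 24x) -49(y² + 20y) = 1860
Complete the square: 32(x + 12)² -49(y + 10)² = 1860 + 4608 - 4900 = 1568
Divide by 1568: (x + 12)²/49 - (y + 10)²/32 = 1
Hyperbola, center (-12, -10), transverse axis horizontal; a² = 49, b² = 32.
c² = a² + b² = 49 + 32 = 81, so c = 9.
Foci lie on the horizontal axis through the center: (h ± c, k).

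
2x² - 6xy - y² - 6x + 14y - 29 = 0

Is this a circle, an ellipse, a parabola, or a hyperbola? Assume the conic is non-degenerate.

hyperbola

A = 2, B = -6, C = -1.
Discriminant B² − 4AC = (-6)² − 4·2·(-1) = 44.
B² − 4AC > 0 ⇒ hyperbola.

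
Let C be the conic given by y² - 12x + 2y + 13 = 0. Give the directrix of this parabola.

Only y is squared. Complete the square in y: (y + 1)² = 12(x - 1).
Vertex (1, -1); 4p = 12 so p = 3. Opens right.
Directrix is the vertical line x = h − p = 1 − (3) = -2.

x = -2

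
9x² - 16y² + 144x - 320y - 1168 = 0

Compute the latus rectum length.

9(x² + 16x) -16(y² + 20y) = 1168
Complete the square in x and y: 9(x + 8)² -16(y + 10)² = 1168 + 576 - 1600 = 144
Divide by 144: (x + 8)²/16 - (y + 10)²/9 = 1
Hyperbola, center (-8, -10), transverse axis horizontal; a² = 16, b² = 9.
Latus rectum length = 2b²/a = 2·9/4 = 9/2.

9/2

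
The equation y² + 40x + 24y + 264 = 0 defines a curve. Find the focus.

(-13, -12)

Only y is squared. Complete the square in y: (y + 12)² = -40(x + 3).
Vertex (-3, -12); 4p = -40 so p = -10. Opens left.
Focus is p units from the vertex along the axis: (h + p, k).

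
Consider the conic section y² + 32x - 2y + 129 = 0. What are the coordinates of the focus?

(-12, 1)

Only y is squared. Complete the square in y: (y - 1)² = -32(x + 4).
Vertex (-4, 1); 4p = -32 so p = -8. Opens left.
Focus is p units from the vertex along the axis: (h + p, k).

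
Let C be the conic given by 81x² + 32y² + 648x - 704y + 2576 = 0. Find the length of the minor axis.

8√2

Group: 81(x² + 8x) + 32(y² - 22y) = -2576
Complete the square: 81(x + 4)² + 32(y - 11)² = -2576 + 1296 + 3872 = 2592
Divide by 2592: (x + 4)²/32 + (y - 11)²/81 = 1
Ellipse, center (-4, 11), major axis vertical; a² = 81, b² = 32.
b² = 32 so b = 4√2; the minor axis has length 2b = 8√2.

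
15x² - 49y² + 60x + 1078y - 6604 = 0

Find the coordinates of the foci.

(-10, 11) and (6, 11)

15(x² + 4x) -49(y² - 22y) = 6604
Complete the square in x and y: 15(x + 2)² -49(y - 11)² = 6604 + 60 - 5929 = 735
Divide through by 735 to get (x + 2)²/49 - (y - 11)²/15 = 1.
Hyperbola, center (-2, 11), transverse axis horizontal; a² = 49, b² = 15.
c² = a² + b² = 49 + 15 = 64, so c = 8.
Foci lie on the horizontal axis through the center: (h ± c, k).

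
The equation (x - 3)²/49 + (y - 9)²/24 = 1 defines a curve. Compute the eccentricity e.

e = 5/7

Center (3, 9). The larger denominator 49 sits under the x-term, so the major axis is horizontal; a² = 49, b² = 24.
c² = a² - b² = 25, so c = 5.
e = c/a = 5/7.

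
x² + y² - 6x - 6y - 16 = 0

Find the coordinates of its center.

(3, 3)

Collect terms: (x² - 6x) + (y² - 6y) = 16
(x - 3)² + (y - 3)² = 16 + 9 + 9 = 34
So (x - 3)² + (y - 3)² = 34.
Circle centered at (3, 3) with r² = 34.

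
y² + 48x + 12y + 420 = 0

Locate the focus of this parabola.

Only y is squared. Complete the square in y: (y + 6)² = -48(x + 8).
Vertex (-8, -6); 4p = -48 so p = -12. Opens left.
Focus is p units from the vertex along the axis: (h + p, k).

(-20, -6)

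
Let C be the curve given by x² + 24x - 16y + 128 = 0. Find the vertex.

(-12, -1)

Only x is squared. Complete the square in x: (x + 12)² = 16(y + 1).
Vertex (-12, -1); 4p = 16 so p = 4. Opens up.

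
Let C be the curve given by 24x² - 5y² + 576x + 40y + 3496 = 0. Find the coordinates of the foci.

(-12, 4 - √29) and (-12, 4 + √29)

24(x² + 24x) -5(y² - 8y) = -3496
24(x + 12)² -5(y - 4)² = -3496 + 3456 - 80 = -120
Divide by -120: (y - 4)²/24 - (x + 12)²/5 = 1
Hyperbola, center (-12, 4), transverse axis vertical; a² = 24, b² = 5.
c² = a² + b² = 24 + 5 = 29, so c = √29.
Foci lie on the vertical axis through the center: (h, k ± c).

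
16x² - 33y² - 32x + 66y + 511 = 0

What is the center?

Rearranging, 16(x² - 2x) -33(y² - 2y) = -511.
Completing the square gives 16(x - 1)² -33(y - 1)² = -511 + 16 - 33 = -528.
Divide through by -528 to get (y - 1)²/16 - (x - 1)²/33 = 1.
Hyperbola with center (1, 1).

(1, 1)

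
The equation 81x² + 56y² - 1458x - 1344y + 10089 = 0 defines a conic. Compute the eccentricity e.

Rearranging, 81(x² - 18x) + 56(y² - 24y) = -10089.
Complete the square: 81(x - 9)² + 56(y - 12)² = -10089 + 6561 + 8064 = 4536
Divide by 4536: (x - 9)²/56 + (y - 12)²/81 = 1
Ellipse, center (9, 12), major axis vertical; a² = 81, b² = 56.
c² = a² - b² = 25, so c = 5.
e = c/a = 5/9.

e = 5/9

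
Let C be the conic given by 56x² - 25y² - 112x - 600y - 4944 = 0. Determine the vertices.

(-4, -12) and (6, -12)

Group: 56(x² - 2x) -25(y² + 24y) = 4944
Complete the square: 56(x - 1)² -25(y + 12)² = 4944 + 56 - 3600 = 1400
Divide through by 1400 to get (x - 1)²/25 - (y + 12)²/56 = 1.
Hyperbola, center (1, -12), transverse axis horizontal; a² = 25, b² = 56.
a = 5. Vertices at (h ± a, k).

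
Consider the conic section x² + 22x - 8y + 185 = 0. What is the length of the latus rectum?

8

Only x is squared. Complete the square in x: (x + 11)² = 8(y - 8).
Vertex (-11, 8); 4p = 8 so p = 2. Opens up.
Latus rectum length = |4p| = 8.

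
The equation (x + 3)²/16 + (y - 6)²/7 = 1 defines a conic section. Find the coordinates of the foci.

Center (-3, 6). The larger denominator 16 sits under the x-term, so the major axis is horizontal; a² = 16, b² = 7.
c² = a² - b² = 16 - 7 = 9, so c = 3.
Foci lie on the horizontal axis through the center: (h ± c, k).

(-6, 6) and (0, 6)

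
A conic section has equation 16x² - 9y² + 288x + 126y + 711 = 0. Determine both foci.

Group: 16(x² + 18x) -9(y² - 14y) = -711
Complete the square in x and y: 16(x + 9)² -9(y - 7)² = -711 + 1296 - 441 = 144
Dividing both sides by 144: (x + 9)²/9 - (y - 7)²/16 = 1
Hyperbola, center (-9, 7), transverse axis horizontal; a² = 9, b² = 16.
c² = a² + b² = 9 + 16 = 25, so c = 5.
Foci lie on the horizontal axis through the center: (h ± c, k).

(-14, 7) and (-4, 7)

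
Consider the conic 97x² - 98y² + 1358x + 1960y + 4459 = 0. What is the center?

(-7, 10)

97(x² + 14x) -98(y² - 20y) = -4459
Completing the square gives 97(x + 7)² -98(y - 10)² = -4459 + 4753 - 9800 = -9506.
Divide through by -9506 to get (y - 10)²/97 - (x + 7)²/98 = 1.
Hyperbola with center (-7, 10).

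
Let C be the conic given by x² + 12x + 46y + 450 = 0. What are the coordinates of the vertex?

(-6, -9)

Only x is squared. Complete the square in x: (x + 6)² = -46(y + 9).
Vertex (-6, -9); 4p = -46 so p = -23/2. Opens down.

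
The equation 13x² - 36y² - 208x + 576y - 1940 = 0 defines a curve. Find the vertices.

Collect terms: 13(x² - 16x) -36(y² - 16y) = 1940
Completing the square gives 13(x - 8)² -36(y - 8)² = 1940 + 832 - 2304 = 468.
Divide through by 468 to get (x - 8)²/36 - (y - 8)²/13 = 1.
Hyperbola, center (8, 8), transverse axis horizontal; a² = 36, b² = 13.
a = 6. Vertices at (h ± a, k).

(2, 8) and (14, 8)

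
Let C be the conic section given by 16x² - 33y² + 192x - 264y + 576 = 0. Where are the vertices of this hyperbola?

Rearranging, 16(x² + 12x) -33(y² + 8y) = -576.
Complete the square: 16(x + 6)² -33(y + 4)² = -576 + 576 - 528 = -528
Dividing both sides by -528: (y + 4)²/16 - (x + 6)²/33 = 1
Hyperbola, center (-6, -4), transverse axis vertical; a² = 16, b² = 33.
a = 4. Vertices at (h, k ± a).

(-6, -8) and (-6, 0)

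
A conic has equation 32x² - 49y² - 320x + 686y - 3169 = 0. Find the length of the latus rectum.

Group: 32(x² - 10x) -49(y² - 14y) = 3169
Completing the square gives 32(x - 5)² -49(y - 7)² = 3169 + 800 - 2401 = 1568.
Divide by 1568: (x - 5)²/49 - (y - 7)²/32 = 1
Hyperbola, center (5, 7), transverse axis horizontal; a² = 49, b² = 32.
Latus rectum length = 2b²/a = 2·32/7 = 64/7.

64/7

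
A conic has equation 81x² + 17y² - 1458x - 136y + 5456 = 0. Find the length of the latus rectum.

34/9

Collect terms: 81(x² - 18x) + 17(y² - 8y) = -5456
81(x - 9)² + 17(y - 4)² = -5456 + 6561 + 272 = 1377
Dividing both sides by 1377: (x - 9)²/17 + (y - 4)²/81 = 1
Ellipse, center (9, 4), major axis vertical; a² = 81, b² = 17.
Latus rectum length = 2b²/a = 2·17/9 = 34/9.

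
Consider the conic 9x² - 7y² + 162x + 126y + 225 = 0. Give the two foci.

Group: 9(x² + 18x) -7(y² - 18y) = -225
Complete the square: 9(x + 9)² -7(y - 9)² = -225 + 729 - 567 = -63
Dividing both sides by -63: (y - 9)²/9 - (x + 9)²/7 = 1
Hyperbola, center (-9, 9), transverse axis vertical; a² = 9, b² = 7.
c² = a² + b² = 9 + 7 = 16, so c = 4.
Foci lie on the vertical axis through the center: (h, k ± c).

(-9, 5) and (-9, 13)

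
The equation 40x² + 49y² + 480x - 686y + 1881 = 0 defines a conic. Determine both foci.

(-9, 7) and (-3, 7)

40(x² + 12x) + 49(y² - 14y) = -1881
Completing the square gives 40(x + 6)² + 49(y - 7)² = -1881 + 1440 + 2401 = 1960.
Divide by 1960: (x + 6)²/49 + (y - 7)²/40 = 1
Ellipse, center (-6, 7), major axis horizontal; a² = 49, b² = 40.
c² = a² - b² = 49 - 40 = 9, so c = 3.
Foci lie on the horizontal axis through the center: (h ± c, k).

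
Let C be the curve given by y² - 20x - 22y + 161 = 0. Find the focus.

Only y is squared. Complete the square in y: (y - 11)² = 20(x - 2).
Vertex (2, 11); 4p = 20 so p = 5. Opens right.
Focus is p units from the vertex along the axis: (h + p, k).

(7, 11)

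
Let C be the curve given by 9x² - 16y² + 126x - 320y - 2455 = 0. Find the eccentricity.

Rearranging, 9(x² + 14x) -16(y² + 20y) = 2455.
9(x + 7)² -16(y + 10)² = 2455 + 441 - 1600 = 1296
Divide by 1296: (x + 7)²/144 - (y + 10)²/81 = 1
Hyperbola, center (-7, -10), transverse axis horizontal; a² = 144, b² = 81.
c² = a² + b² = 225, so c = 15.
e = c/a = 15/12 = 5/4.

e = 5/4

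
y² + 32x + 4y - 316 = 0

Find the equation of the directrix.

Only y is squared. Complete the square in y: (y + 2)² = -32(x - 10).
Vertex (10, -2); 4p = -32 so p = -8. Opens left.
Directrix is the vertical line x = h − p = 10 − (-8) = 18.

x = 18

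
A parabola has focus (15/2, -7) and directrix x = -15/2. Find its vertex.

The vertex is the midpoint between the focus and the directrix along the axis of symmetry.
Axis is horizontal (directrix is vertical). Vertex x-coordinate = (15/2 + (-15/2))/2 = 0; y-coordinate = -7.

(0, -7)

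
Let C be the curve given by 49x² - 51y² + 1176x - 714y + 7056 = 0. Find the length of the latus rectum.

Collect terms: 49(x² + 24x) -51(y² + 14y) = -7056
49(x + 12)² -51(y + 7)² = -7056 + 7056 - 2499 = -2499
Divide by -2499: (y + 7)²/49 - (x + 12)²/51 = 1
Hyperbola, center (-12, -7), transverse axis vertical; a² = 49, b² = 51.
Latus rectum length = 2b²/a = 2·51/7 = 102/7.

102/7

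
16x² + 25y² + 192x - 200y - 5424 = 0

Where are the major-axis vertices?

(-26, 4) and (14, 4)

Group: 16(x² + 12x) + 25(y² - 8y) = 5424
Completing the square gives 16(x + 6)² + 25(y - 4)² = 5424 + 576 + 400 = 6400.
Dividing both sides by 6400: (x + 6)²/400 + (y - 4)²/256 = 1
Ellipse, center (-6, 4), major axis horizontal; a² = 400, b² = 256.
a = 20. Vertices at (h ± a, k).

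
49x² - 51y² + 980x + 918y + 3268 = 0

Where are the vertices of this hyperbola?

Rearranging, 49(x² + 20x) -51(y² - 18y) = -3268.
Completing the square gives 49(x + 10)² -51(y - 9)² = -3268 + 4900 - 4131 = -2499.
Divide through by -2499 to get (y - 9)²/49 - (x + 10)²/51 = 1.
Hyperbola, center (-10, 9), transverse axis vertical; a² = 49, b² = 51.
a = 7. Vertices at (h, k ± a).

(-10, 2) and (-10, 16)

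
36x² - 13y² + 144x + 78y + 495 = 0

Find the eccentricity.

e = 7/6

Collect terms: 36(x² + 4x) -13(y² - 6y) = -495
Completing the square gives 36(x + 2)² -13(y - 3)² = -495 + 144 - 117 = -468.
Divide through by -468 to get (y - 3)²/36 - (x + 2)²/13 = 1.
Hyperbola, center (-2, 3), transverse axis vertical; a² = 36, b² = 13.
c² = a² + b² = 49, so c = 7.
e = c/a = 7/6.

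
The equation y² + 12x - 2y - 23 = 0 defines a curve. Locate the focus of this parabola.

(-1, 1)

Only y is squared. Complete the square in y: (y - 1)² = -12(x - 2).
Vertex (2, 1); 4p = -12 so p = -3. Opens left.
Focus is p units from the vertex along the axis: (h + p, k).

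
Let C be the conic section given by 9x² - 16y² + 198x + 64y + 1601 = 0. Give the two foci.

(-11, -8) and (-11, 12)

Group the x- and y-terms: 9(x² + 22x) -16(y² - 4y) = -1601
9(x + 11)² -16(y - 2)² = -1601 + 1089 - 64 = -576
Divide by -576: (y - 2)²/36 - (x + 11)²/64 = 1
Hyperbola, center (-11, 2), transverse axis vertical; a² = 36, b² = 64.
c² = a² + b² = 36 + 64 = 100, so c = 10.
Foci lie on the vertical axis through the center: (h, k ± c).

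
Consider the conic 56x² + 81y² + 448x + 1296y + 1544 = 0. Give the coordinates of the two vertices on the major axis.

Group the x- and y-terms: 56(x² + 8x) + 81(y² + 16y) = -1544
Completing the square gives 56(x + 4)² + 81(y + 8)² = -1544 + 896 + 5184 = 4536.
Divide by 4536: (x + 4)²/81 + (y + 8)²/56 = 1
Ellipse, center (-4, -8), major axis horizontal; a² = 81, b² = 56.
a = 9. Vertices at (h ± a, k).

(-13, -8) and (5, -8)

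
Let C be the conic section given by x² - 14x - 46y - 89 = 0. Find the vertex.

(7, -3)

Only x is squared. Complete the square in x: (x - 7)² = 46(y + 3).
Vertex (7, -3); 4p = 46 so p = 23/2. Opens up.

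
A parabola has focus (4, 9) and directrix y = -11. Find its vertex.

The vertex is the midpoint between the focus and the directrix along the axis of symmetry.
Axis is vertical (directrix is horizontal). Vertex y-coordinate = (9 + (-11))/2 = -1; x-coordinate = 4.

(4, -1)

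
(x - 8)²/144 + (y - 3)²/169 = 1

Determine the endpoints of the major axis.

Center (8, 3). The larger denominator 169 sits under the y-term, so the major axis is vertical; a² = 169, b² = 144.
a = 13. Vertices at (h, k ± a).

(8, -10) and (8, 16)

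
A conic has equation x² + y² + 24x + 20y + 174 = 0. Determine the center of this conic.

Collect terms: (x² + 24x) + (y² + 20y) = -174
Complete the square in x and y: (x + 12)² + (y + 10)² = -174 + 144 + 100 = 70
So (x + 12)² + (y + 10)² = 70.
Circle centered at (-12, -10) with r² = 70.

(-12, -10)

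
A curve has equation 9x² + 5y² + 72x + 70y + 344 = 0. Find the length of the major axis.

Rearranging, 9(x² + 8x) + 5(y² + 14y) = -344.
Complete the square: 9(x + 4)² + 5(y + 7)² = -344 + 144 + 245 = 45
Divide by 45: (x + 4)²/5 + (y + 7)²/9 = 1
Ellipse, center (-4, -7), major axis vertical; a² = 9, b² = 5.
a² = 9 so a = 3; the major axis has length 2a = 6.

6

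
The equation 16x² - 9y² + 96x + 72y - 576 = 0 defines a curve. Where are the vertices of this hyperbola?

Group: 16(x² + 6x) -9(y² - 8y) = 576
Completing the square gives 16(x + 3)² -9(y - 4)² = 576 + 144 - 144 = 576.
Divide through by 576 to get (x + 3)²/36 - (y - 4)²/64 = 1.
Hyperbola, center (-3, 4), transverse axis horizontal; a² = 36, b² = 64.
a = 6. Vertices at (h ± a, k).

(-9, 4) and (3, 4)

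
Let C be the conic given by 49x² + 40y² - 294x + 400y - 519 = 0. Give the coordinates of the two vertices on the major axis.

(3, -12) and (3, 2)

Group the x- and y-terms: 49(x² - 6x) + 40(y² + 10y) = 519
Complete the square in x and y: 49(x - 3)² + 40(y + 5)² = 519 + 441 + 1000 = 1960
Divide through by 1960 to get (x - 3)²/40 + (y + 5)²/49 = 1.
Ellipse, center (3, -5), major axis vertical; a² = 49, b² = 40.
a = 7. Vertices at (h, k ± a).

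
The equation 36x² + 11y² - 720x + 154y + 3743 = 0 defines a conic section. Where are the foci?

Collect terms: 36(x² - 20x) + 11(y² + 14y) = -3743
Complete the square in x and y: 36(x - 10)² + 11(y + 7)² = -3743 + 3600 + 539 = 396
Dividing both sides by 396: (x - 10)²/11 + (y + 7)²/36 = 1
Ellipse, center (10, -7), major axis vertical; a² = 36, b² = 11.
c² = a² - b² = 36 - 11 = 25, so c = 5.
Foci lie on the vertical axis through the center: (h, k ± c).

(10, -12) and (10, -2)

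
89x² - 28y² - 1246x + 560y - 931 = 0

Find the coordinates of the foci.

Collect terms: 89(x² - 14x) -28(y² - 20y) = 931
Completing the square gives 89(x - 7)² -28(y - 10)² = 931 + 4361 - 2800 = 2492.
Dividing both sides by 2492: (x - 7)²/28 - (y - 10)²/89 = 1
Hyperbola, center (7, 10), transverse axis horizontal; a² = 28, b² = 89.
c² = a² + b² = 28 + 89 = 117, so c = 3√13.
Foci lie on the horizontal axis through the center: (h ± c, k).

(7 - 3√13, 10) and (7 + 3√13, 10)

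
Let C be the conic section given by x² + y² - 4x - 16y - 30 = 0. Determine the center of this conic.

(2, 8)

(x² - 4x) + (y² - 16y) = 30
Complete the square in x and y: (x - 2)² + (y - 8)² = 30 + 4 + 64 = 98
So (x - 2)² + (y - 8)² = 98.
Circle centered at (2, 8) with r² = 98.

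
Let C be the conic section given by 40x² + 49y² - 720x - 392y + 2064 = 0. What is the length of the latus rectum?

80/7

Rearranging, 40(x² - 18x) + 49(y² - 8y) = -2064.
Complete the square: 40(x - 9)² + 49(y - 4)² = -2064 + 3240 + 784 = 1960
Dividing both sides by 1960: (x - 9)²/49 + (y - 4)²/40 = 1
Ellipse, center (9, 4), major axis horizontal; a² = 49, b² = 40.
Latus rectum length = 2b²/a = 2·40/7 = 80/7.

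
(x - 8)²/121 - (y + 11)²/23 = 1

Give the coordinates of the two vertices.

(-3, -11) and (19, -11)

Center (8, -11). The positive term is the x-term, so the transverse axis is horizontal; a² = 121, b² = 23.
a = 11. Vertices at (h ± a, k).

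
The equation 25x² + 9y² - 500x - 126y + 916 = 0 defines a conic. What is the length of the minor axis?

18

25(x² - 20x) + 9(y² - 14y) = -916
25(x - 10)² + 9(y - 7)² = -916 + 2500 + 441 = 2025
Divide by 2025: (x - 10)²/81 + (y - 7)²/225 = 1
Ellipse, center (10, 7), major axis vertical; a² = 225, b² = 81.
b² = 81 so b = 9; the minor axis has length 2b = 18.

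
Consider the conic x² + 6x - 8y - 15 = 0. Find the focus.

(-3, -1)

Only x is squared. Complete the square in x: (x + 3)² = 8(y + 3).
Vertex (-3, -3); 4p = 8 so p = 2. Opens up.
Focus is p units from the vertex along the axis: (h, k + p).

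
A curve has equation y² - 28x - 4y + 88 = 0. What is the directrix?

x = -4

Only y is squared. Complete the square in y: (y - 2)² = 28(x - 3).
Vertex (3, 2); 4p = 28 so p = 7. Opens right.
Directrix is the vertical line x = h − p = 3 − (7) = -4.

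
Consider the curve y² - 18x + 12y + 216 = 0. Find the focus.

(29/2, -6)

Only y is squared. Complete the square in y: (y + 6)² = 18(x - 10).
Vertex (10, -6); 4p = 18 so p = 9/2. Opens right.
Focus is p units from the vertex along the axis: (h + p, k).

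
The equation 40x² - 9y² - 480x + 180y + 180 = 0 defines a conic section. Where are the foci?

Group: 40(x² - 12x) -9(y² - 20y) = -180
Complete the square in x and y: 40(x - 6)² -9(y - 10)² = -180 + 1440 - 900 = 360
Divide through by 360 to get (x - 6)²/9 - (y - 10)²/40 = 1.
Hyperbola, center (6, 10), transverse axis horizontal; a² = 9, b² = 40.
c² = a² + b² = 9 + 40 = 49, so c = 7.
Foci lie on the horizontal axis through the center: (h ± c, k).

(-1, 10) and (13, 10)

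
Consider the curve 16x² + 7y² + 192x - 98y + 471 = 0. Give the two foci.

Collect terms: 16(x² + 12x) + 7(y² - 14y) = -471
16(x + 6)² + 7(y - 7)² = -471 + 576 + 343 = 448
Dividing both sides by 448: (x + 6)²/28 + (y - 7)²/64 = 1
Ellipse, center (-6, 7), major axis vertical; a² = 64, b² = 28.
c² = a² - b² = 64 - 28 = 36, so c = 6.
Foci lie on the vertical axis through the center: (h, k ± c).

(-6, 1) and (-6, 13)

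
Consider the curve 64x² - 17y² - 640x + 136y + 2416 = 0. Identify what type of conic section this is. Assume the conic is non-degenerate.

hyperbola

No xy term. Coefficients of x² and y² are A = 64, C = -17.
A and C have opposite signs ⇒ hyperbola.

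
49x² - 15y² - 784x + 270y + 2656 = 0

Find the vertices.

Rearranging, 49(x² - 16x) -15(y² - 18y) = -2656.
Completing the square gives 49(x - 8)² -15(y - 9)² = -2656 + 3136 - 1215 = -735.
Divide through by -735 to get (y - 9)²/49 - (x - 8)²/15 = 1.
Hyperbola, center (8, 9), transverse axis vertical; a² = 49, b² = 15.
a = 7. Vertices at (h, k ± a).

(8, 2) and (8, 16)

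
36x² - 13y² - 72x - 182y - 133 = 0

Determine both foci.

Collect terms: 36(x² - 2x) -13(y² + 14y) = 133
36(x - 1)² -13(y + 7)² = 133 + 36 - 637 = -468
Divide through by -468 to get (y + 7)²/36 - (x - 1)²/13 = 1.
Hyperbola, center (1, -7), transverse axis vertical; a² = 36, b² = 13.
c² = a² + b² = 36 + 13 = 49, so c = 7.
Foci lie on the vertical axis through the center: (h, k ± c).

(1, -14) and (1, 0)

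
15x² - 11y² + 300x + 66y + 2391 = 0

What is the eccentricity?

e = √390/15

Group the x- and y-terms: 15(x² + 20x) -11(y² - 6y) = -2391
15(x + 10)² -11(y - 3)² = -2391 + 1500 - 99 = -990
Divide by -990: (y - 3)²/90 - (x + 10)²/66 = 1
Hyperbola, center (-10, 3), transverse axis vertical; a² = 90, b² = 66.
c² = a² + b² = 156, so c = 2√39.
e = c/a = 2√39/3√10 = √390/15.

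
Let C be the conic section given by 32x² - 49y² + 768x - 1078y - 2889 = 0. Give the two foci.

32(x² + 24x) -49(y² + 22y) = 2889
Completing the square gives 32(x + 12)² -49(y + 11)² = 2889 + 4608 - 5929 = 1568.
Divide through by 1568 to get (x + 12)²/49 - (y + 11)²/32 = 1.
Hyperbola, center (-12, -11), transverse axis horizontal; a² = 49, b² = 32.
c² = a² + b² = 49 + 32 = 81, so c = 9.
Foci lie on the horizontal axis through the center: (h ± c, k).

(-21, -11) and (-3, -11)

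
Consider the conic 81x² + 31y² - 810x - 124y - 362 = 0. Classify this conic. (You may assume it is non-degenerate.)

ellipse

No xy term. Coefficients of x² and y² are A = 81, C = 31.
A and C have the same sign but A ≠ C ⇒ ellipse.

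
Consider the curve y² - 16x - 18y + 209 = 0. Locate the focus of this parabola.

Only y is squared. Complete the square in y: (y - 9)² = 16(x - 8).
Vertex (8, 9); 4p = 16 so p = 4. Opens right.
Focus is p units from the vertex along the axis: (h + p, k).

(12, 9)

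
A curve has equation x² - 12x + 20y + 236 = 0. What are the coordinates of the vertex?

Only x is squared. Complete the square in x: (x - 6)² = -20(y + 10).
Vertex (6, -10); 4p = -20 so p = -5. Opens down.

(6, -10)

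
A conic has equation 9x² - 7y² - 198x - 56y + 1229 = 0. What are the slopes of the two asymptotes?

3√7/7 and -3√7/7

Collect terms: 9(x² - 22x) -7(y² + 8y) = -1229
Completing the square gives 9(x - 11)² -7(y + 4)² = -1229 + 1089 - 112 = -252.
Divide by -252: (y + 4)²/36 - (x - 11)²/28 = 1
Hyperbola, center (11, -4), transverse axis vertical; a² = 36, b² = 28.
For a vertical hyperbola the asymptotes have slope ±a/b.
Here that is ±6/2√7 = ±3√7/7.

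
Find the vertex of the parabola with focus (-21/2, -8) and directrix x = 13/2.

The vertex is the midpoint between the focus and the directrix along the axis of symmetry.
Axis is horizontal (directrix is vertical). Vertex x-coordinate = (-21/2 + 13/2)/2 = -2; y-coordinate = -8.

(-2, -8)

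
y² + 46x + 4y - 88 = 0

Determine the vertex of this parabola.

Only y is squared. Complete the square in y: (y + 2)² = -46(x - 2).
Vertex (2, -2); 4p = -46 so p = -23/2. Opens left.

(2, -2)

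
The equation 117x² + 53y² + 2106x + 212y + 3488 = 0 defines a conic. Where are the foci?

(-9, -10) and (-9, 6)

Group the x- and y-terms: 117(x² + 18x) + 53(y² + 4y) = -3488
117(x + 9)² + 53(y + 2)² = -3488 + 9477 + 212 = 6201
Divide through by 6201 to get (x + 9)²/53 + (y + 2)²/117 = 1.
Ellipse, center (-9, -2), major axis vertical; a² = 117, b² = 53.
c² = a² - b² = 117 - 53 = 64, so c = 8.
Foci lie on the vertical axis through the center: (h, k ± c).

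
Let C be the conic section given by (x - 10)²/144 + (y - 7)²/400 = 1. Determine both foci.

Center (10, 7). The larger denominator 400 sits under the y-term, so the major axis is vertical; a² = 400, b² = 144.
c² = a² - b² = 400 - 144 = 256, so c = 16.
Foci lie on the vertical axis through the center: (h, k ± c).

(10, -9) and (10, 23)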